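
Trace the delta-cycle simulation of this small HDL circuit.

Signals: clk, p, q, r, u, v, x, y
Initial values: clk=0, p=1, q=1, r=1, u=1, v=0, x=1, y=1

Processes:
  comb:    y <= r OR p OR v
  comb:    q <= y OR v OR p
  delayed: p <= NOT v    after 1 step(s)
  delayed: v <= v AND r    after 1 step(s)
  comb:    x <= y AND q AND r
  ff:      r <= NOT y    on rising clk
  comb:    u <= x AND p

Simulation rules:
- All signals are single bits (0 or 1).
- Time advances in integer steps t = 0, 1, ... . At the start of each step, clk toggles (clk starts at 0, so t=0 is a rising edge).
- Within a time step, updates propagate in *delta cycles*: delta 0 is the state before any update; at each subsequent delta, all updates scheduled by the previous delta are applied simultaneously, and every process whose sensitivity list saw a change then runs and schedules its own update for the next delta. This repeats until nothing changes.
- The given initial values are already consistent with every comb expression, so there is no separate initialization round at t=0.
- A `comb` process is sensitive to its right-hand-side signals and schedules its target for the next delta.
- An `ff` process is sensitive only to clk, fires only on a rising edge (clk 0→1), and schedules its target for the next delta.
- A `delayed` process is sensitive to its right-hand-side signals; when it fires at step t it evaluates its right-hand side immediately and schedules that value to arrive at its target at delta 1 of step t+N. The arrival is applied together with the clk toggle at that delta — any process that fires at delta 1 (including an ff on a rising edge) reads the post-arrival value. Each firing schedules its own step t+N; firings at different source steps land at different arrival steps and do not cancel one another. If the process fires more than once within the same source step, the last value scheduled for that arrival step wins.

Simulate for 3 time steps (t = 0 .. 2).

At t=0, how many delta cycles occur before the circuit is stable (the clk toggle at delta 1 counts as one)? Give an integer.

t=0 Δ0: r=1 v=0 u=1 p=1 y=1 clk=0 q=1 x=1
  Δ1: clk:0→1
  Δ2: r:1→0
  Δ3: x:1→0
  Δ4: u:1→0
  (4Δ to stable)
t=1 Δ0: r=0 v=0 u=0 p=1 y=1 clk=1 q=1 x=0
  Δ1: clk:1→0
  (1Δ to stable)
t=2 Δ0: r=0 v=0 u=0 p=1 y=1 clk=0 q=1 x=0
  Δ1: clk:0→1
  (1Δ to stable)

4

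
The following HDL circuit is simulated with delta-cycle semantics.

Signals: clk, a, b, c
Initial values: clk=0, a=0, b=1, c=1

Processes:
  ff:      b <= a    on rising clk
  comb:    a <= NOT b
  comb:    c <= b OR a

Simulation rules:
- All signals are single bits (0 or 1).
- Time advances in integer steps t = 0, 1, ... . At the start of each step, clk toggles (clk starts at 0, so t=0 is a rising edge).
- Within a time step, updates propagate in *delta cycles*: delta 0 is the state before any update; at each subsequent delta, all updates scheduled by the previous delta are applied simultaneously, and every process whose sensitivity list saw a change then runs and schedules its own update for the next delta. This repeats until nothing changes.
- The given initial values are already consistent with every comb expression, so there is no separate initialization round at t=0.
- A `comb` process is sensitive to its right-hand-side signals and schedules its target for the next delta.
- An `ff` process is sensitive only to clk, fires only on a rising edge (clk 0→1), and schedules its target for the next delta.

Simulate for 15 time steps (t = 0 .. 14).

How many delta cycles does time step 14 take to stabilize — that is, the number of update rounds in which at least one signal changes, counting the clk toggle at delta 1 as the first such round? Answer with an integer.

[bits: b,c,clk,a]
t=0: Δ0=1100 Δ1=1110 Δ2=0110 Δ3=0011 Δ4=0111 | 4Δ
t=1: Δ0=0111 Δ1=0101 | 1Δ
t=2: Δ0=0101 Δ1=0111 Δ2=1111 Δ3=1110 | 3Δ
t=3: Δ0=1110 Δ1=1100 | 1Δ
t=4: Δ0=1100 Δ1=1110 Δ2=0110 Δ3=0011 Δ4=0111 | 4Δ
t=5: Δ0=0111 Δ1=0101 | 1Δ
t=6: Δ0=0101 Δ1=0111 Δ2=1111 Δ3=1110 | 3Δ
t=7: Δ0=1110 Δ1=1100 | 1Δ
t=8: Δ0=1100 Δ1=1110 Δ2=0110 Δ3=0011 Δ4=0111 | 4Δ
t=9: Δ0=0111 Δ1=0101 | 1Δ
t=10: Δ0=0101 Δ1=0111 Δ2=1111 Δ3=1110 | 3Δ
t=11: Δ0=1110 Δ1=1100 | 1Δ
t=12: Δ0=1100 Δ1=1110 Δ2=0110 Δ3=0011 Δ4=0111 | 4Δ
t=13: Δ0=0111 Δ1=0101 | 1Δ
t=14: Δ0=0101 Δ1=0111 Δ2=1111 Δ3=1110 | 3Δ

3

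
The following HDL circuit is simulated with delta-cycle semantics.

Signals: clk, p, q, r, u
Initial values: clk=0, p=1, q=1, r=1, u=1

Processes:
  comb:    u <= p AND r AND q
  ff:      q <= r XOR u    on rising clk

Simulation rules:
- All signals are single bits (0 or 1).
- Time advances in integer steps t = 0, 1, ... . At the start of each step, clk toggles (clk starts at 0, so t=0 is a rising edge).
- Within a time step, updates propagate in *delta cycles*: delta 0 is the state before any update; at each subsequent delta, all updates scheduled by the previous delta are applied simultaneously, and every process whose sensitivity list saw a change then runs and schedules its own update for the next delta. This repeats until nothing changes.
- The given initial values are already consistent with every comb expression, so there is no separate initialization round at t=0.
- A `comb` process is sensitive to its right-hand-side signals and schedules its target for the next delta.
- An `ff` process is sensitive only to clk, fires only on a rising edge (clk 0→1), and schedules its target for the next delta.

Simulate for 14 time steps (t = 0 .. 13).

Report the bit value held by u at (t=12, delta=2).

1

t=0 Δ0: p=1 r=1 u=1 clk=0 q=1
  Δ1: clk:0→1
  Δ2: q:1→0
  Δ3: u:1→0
  (3Δ to stable)
t=1 Δ0: p=1 r=1 u=0 clk=1 q=0
  Δ1: clk:1→0
  (1Δ to stable)
t=2 Δ0: p=1 r=1 u=0 clk=0 q=0
  Δ1: clk:0→1
  Δ2: q:0→1
  Δ3: u:0→1
  (3Δ to stable)
t=3 Δ0: p=1 r=1 u=1 clk=1 q=1
  Δ1: clk:1→0
  (1Δ to stable)
t=4 Δ0: p=1 r=1 u=1 clk=0 q=1
  Δ1: clk:0→1
  Δ2: q:1→0
  Δ3: u:1→0
  (3Δ to stable)
t=5 Δ0: p=1 r=1 u=0 clk=1 q=0
  Δ1: clk:1→0
  (1Δ to stable)
t=6 Δ0: p=1 r=1 u=0 clk=0 q=0
  Δ1: clk:0→1
  Δ2: q:0→1
  Δ3: u:0→1
  (3Δ to stable)
t=7 Δ0: p=1 r=1 u=1 clk=1 q=1
  Δ1: clk:1→0
  (1Δ to stable)
t=8 Δ0: p=1 r=1 u=1 clk=0 q=1
  Δ1: clk:0→1
  Δ2: q:1→0
  Δ3: u:1→0
  (3Δ to stable)
t=9 Δ0: p=1 r=1 u=0 clk=1 q=0
  Δ1: clk:1→0
  (1Δ to stable)
t=10 Δ0: p=1 r=1 u=0 clk=0 q=0
  Δ1: clk:0→1
  Δ2: q:0→1
  Δ3: u:0→1
  (3Δ to stable)
t=11 Δ0: p=1 r=1 u=1 clk=1 q=1
  Δ1: clk:1→0
  (1Δ to stable)
t=12 Δ0: p=1 r=1 u=1 clk=0 q=1
  Δ1: clk:0→1
  Δ2: q:1→0
  Δ3: u:1→0
  (3Δ to stable)
t=13 Δ0: p=1 r=1 u=0 clk=1 q=0
  Δ1: clk:1→0
  (1Δ to stable)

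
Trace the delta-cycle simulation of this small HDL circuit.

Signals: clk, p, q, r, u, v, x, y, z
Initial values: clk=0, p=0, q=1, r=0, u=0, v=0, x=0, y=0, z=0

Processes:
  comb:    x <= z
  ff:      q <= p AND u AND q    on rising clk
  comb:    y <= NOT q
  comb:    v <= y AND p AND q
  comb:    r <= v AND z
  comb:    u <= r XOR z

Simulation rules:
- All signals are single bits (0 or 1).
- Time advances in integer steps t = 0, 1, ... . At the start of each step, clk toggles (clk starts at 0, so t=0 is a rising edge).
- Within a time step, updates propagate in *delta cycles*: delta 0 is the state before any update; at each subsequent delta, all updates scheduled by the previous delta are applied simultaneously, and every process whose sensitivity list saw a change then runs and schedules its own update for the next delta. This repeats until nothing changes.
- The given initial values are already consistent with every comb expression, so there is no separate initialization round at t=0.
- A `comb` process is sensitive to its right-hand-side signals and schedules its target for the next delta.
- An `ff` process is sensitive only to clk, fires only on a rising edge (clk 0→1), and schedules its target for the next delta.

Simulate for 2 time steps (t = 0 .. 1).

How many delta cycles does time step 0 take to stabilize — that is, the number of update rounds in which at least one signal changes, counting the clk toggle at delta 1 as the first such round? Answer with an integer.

3

t=0 Δ0: clk=0 r=0 v=0 z=0 y=0 x=0 u=0 p=0 q=1
  Δ1: clk:0→1
  Δ2: q:1→0
  Δ3: y:0→1
  (3Δ to stable)
t=1 Δ0: clk=1 r=0 v=0 z=0 y=1 x=0 u=0 p=0 q=0
  Δ1: clk:1→0
  (1Δ to stable)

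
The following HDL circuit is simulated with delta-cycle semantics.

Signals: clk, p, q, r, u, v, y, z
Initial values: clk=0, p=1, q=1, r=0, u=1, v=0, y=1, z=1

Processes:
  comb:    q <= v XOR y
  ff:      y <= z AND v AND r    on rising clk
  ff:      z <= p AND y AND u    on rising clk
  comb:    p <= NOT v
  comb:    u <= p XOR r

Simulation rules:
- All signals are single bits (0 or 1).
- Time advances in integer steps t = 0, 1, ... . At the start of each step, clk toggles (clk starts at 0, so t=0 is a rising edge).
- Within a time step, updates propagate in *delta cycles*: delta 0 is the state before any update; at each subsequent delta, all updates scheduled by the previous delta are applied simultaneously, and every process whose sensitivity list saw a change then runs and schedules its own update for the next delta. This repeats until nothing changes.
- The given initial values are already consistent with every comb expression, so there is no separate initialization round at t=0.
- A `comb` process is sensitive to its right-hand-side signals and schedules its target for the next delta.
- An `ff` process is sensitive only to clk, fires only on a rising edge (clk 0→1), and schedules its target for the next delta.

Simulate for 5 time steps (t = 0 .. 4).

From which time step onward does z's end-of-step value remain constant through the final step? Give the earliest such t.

[bits: z,q,y,p,u,clk,r,v]
t=0: Δ0=11111000 Δ1=11111100 Δ2=11011100 Δ3=10011100 | 3Δ
t=1: Δ0=10011100 Δ1=10011000 | 1Δ
t=2: Δ0=10011000 Δ1=10011100 Δ2=00011100 | 2Δ
t=3: Δ0=00011100 Δ1=00011000 | 1Δ
t=4: Δ0=00011000 Δ1=00011100 | 1Δ

2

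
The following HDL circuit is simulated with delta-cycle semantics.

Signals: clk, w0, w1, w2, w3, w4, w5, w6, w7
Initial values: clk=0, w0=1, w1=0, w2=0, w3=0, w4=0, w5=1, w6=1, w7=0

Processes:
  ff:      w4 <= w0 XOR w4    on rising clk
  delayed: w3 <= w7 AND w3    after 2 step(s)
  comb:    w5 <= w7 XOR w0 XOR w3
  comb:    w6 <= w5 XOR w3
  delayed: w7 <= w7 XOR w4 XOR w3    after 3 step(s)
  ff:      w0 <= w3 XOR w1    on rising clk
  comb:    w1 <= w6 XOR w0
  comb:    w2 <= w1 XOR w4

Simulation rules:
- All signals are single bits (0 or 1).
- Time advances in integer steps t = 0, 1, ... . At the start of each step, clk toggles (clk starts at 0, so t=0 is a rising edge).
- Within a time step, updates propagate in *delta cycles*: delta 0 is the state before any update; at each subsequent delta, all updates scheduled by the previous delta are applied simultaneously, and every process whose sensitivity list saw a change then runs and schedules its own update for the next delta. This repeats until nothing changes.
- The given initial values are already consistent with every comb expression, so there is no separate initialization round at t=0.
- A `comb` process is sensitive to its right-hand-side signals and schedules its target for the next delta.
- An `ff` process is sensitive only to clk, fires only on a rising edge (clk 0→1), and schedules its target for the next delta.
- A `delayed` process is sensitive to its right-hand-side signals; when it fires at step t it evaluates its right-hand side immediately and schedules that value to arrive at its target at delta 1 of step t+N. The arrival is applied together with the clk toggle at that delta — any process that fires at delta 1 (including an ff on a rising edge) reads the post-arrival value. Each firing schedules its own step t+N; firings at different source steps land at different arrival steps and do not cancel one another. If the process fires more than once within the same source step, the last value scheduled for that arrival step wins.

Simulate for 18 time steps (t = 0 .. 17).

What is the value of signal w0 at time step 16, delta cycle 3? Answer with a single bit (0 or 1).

t=0 Δ0: w6=1 w2=0 clk=0 w5=1 w4=0 w1=0 w7=0 w0=1 w3=0
  Δ1: clk:0→1
  Δ2: w4:0→1, w0:1→0
  Δ3: w2:0→1, w5:1→0, w1:0→1
  Δ4: w6:1→0, w2:1→0
  Δ5: w1:1→0
  Δ6: w2:0→1
  (6Δ to stable)
t=1 Δ0: w6=0 w2=1 clk=1 w5=0 w4=1 w1=0 w7=0 w0=0 w3=0
  Δ1: clk:1→0
  (1Δ to stable)
t=2 Δ0: w6=0 w2=1 clk=0 w5=0 w4=1 w1=0 w7=0 w0=0 w3=0
  Δ1: clk:0→1
  (1Δ to stable)
t=3 Δ0: w6=0 w2=1 clk=1 w5=0 w4=1 w1=0 w7=0 w0=0 w3=0
  Δ1: clk:1→0, w7:0→1
  Δ2: w5:0→1
  Δ3: w6:0→1
  Δ4: w1:0→1
  Δ5: w2:1→0
  (5Δ to stable)
t=4 Δ0: w6=1 w2=0 clk=0 w5=1 w4=1 w1=1 w7=1 w0=0 w3=0
  Δ1: clk:0→1
  Δ2: w0:0→1
  Δ3: w5:1→0, w1:1→0
  Δ4: w6:1→0, w2:0→1
  Δ5: w1:0→1
  Δ6: w2:1→0
  (6Δ to stable)
t=5 Δ0: w6=0 w2=0 clk=1 w5=0 w4=1 w1=1 w7=1 w0=1 w3=0
  Δ1: clk:1→0
  (1Δ to stable)
t=6 Δ0: w6=0 w2=0 clk=0 w5=0 w4=1 w1=1 w7=1 w0=1 w3=0
  Δ1: clk:0→1, w7:1→0
  Δ2: w5:0→1, w4:1→0
  Δ3: w6:0→1, w2:0→1
  Δ4: w1:1→0
  Δ5: w2:1→0
  (5Δ to stable)
t=7 Δ0: w6=1 w2=0 clk=1 w5=1 w4=0 w1=0 w7=0 w0=1 w3=0
  Δ1: clk:1→0
  (1Δ to stable)
t=8 Δ0: w6=1 w2=0 clk=0 w5=1 w4=0 w1=0 w7=0 w0=1 w3=0
  Δ1: clk:0→1
  Δ2: w4:0→1, w0:1→0
  Δ3: w2:0→1, w5:1→0, w1:0→1
  Δ4: w6:1→0, w2:1→0
  Δ5: w1:1→0
  Δ6: w2:0→1
  (6Δ to stable)
t=9 Δ0: w6=0 w2=1 clk=1 w5=0 w4=1 w1=0 w7=0 w0=0 w3=0
  Δ1: clk:1→0
  (1Δ to stable)
t=10 Δ0: w6=0 w2=1 clk=0 w5=0 w4=1 w1=0 w7=0 w0=0 w3=0
  Δ1: clk:0→1
  (1Δ to stable)
t=11 Δ0: w6=0 w2=1 clk=1 w5=0 w4=1 w1=0 w7=0 w0=0 w3=0
  Δ1: clk:1→0, w7:0→1
  Δ2: w5:0→1
  Δ3: w6:0→1
  Δ4: w1:0→1
  Δ5: w2:1→0
  (5Δ to stable)
t=12 Δ0: w6=1 w2=0 clk=0 w5=1 w4=1 w1=1 w7=1 w0=0 w3=0
  Δ1: clk:0→1
  Δ2: w0:0→1
  Δ3: w5:1→0, w1:1→0
  Δ4: w6:1→0, w2:0→1
  Δ5: w1:0→1
  Δ6: w2:1→0
  (6Δ to stable)
t=13 Δ0: w6=0 w2=0 clk=1 w5=0 w4=1 w1=1 w7=1 w0=1 w3=0
  Δ1: clk:1→0
  (1Δ to stable)
t=14 Δ0: w6=0 w2=0 clk=0 w5=0 w4=1 w1=1 w7=1 w0=1 w3=0
  Δ1: clk:0→1, w7:1→0
  Δ2: w5:0→1, w4:1→0
  Δ3: w6:0→1, w2:0→1
  Δ4: w1:1→0
  Δ5: w2:1→0
  (5Δ to stable)
t=15 Δ0: w6=1 w2=0 clk=1 w5=1 w4=0 w1=0 w7=0 w0=1 w3=0
  Δ1: clk:1→0
  (1Δ to stable)
t=16 Δ0: w6=1 w2=0 clk=0 w5=1 w4=0 w1=0 w7=0 w0=1 w3=0
  Δ1: clk:0→1
  Δ2: w4:0→1, w0:1→0
  Δ3: w2:0→1, w5:1→0, w1:0→1
  Δ4: w6:1→0, w2:1→0
  Δ5: w1:1→0
  Δ6: w2:0→1
  (6Δ to stable)
t=17 Δ0: w6=0 w2=1 clk=1 w5=0 w4=1 w1=0 w7=0 w0=0 w3=0
  Δ1: clk:1→0
  (1Δ to stable)

0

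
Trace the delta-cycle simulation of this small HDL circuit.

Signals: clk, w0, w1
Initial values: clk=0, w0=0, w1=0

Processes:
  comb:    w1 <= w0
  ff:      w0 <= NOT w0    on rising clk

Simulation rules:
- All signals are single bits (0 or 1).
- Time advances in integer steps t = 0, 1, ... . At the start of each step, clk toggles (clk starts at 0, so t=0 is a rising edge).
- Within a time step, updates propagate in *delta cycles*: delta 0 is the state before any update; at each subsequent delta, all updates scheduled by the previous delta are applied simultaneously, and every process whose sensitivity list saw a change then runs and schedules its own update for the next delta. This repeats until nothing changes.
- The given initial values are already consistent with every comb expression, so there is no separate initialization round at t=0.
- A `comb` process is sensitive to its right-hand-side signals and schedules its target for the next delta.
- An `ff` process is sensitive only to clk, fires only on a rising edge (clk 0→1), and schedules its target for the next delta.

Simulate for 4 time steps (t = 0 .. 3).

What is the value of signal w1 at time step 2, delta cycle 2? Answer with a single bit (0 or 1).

[bits: w0,clk,w1]
t=0: Δ0=000 Δ1=010 Δ2=110 Δ3=111 | 3Δ
t=1: Δ0=111 Δ1=101 | 1Δ
t=2: Δ0=101 Δ1=111 Δ2=011 Δ3=010 | 3Δ
t=3: Δ0=010 Δ1=000 | 1Δ

1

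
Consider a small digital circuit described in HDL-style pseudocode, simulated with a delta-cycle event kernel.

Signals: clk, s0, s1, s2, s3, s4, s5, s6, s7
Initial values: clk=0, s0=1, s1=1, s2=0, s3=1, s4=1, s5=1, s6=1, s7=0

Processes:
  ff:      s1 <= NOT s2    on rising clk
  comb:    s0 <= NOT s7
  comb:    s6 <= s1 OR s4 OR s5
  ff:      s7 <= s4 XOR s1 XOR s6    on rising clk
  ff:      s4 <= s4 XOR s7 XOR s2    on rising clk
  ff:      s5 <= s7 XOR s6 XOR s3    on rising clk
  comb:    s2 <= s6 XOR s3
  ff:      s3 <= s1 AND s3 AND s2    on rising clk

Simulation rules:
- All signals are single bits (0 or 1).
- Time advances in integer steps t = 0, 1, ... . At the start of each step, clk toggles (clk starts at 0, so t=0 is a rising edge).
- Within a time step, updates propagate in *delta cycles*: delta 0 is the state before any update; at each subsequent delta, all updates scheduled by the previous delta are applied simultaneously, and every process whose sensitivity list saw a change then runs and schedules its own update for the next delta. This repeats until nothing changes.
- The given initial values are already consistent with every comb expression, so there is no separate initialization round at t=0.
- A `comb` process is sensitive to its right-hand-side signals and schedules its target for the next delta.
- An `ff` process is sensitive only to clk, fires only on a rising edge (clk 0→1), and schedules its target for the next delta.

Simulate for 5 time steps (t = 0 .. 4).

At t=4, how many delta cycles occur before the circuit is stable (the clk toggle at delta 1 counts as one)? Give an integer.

3

t=0 Δ0: s2=0 clk=0 s7=0 s3=1 s4=1 s6=1 s1=1 s5=1 s0=1
  Δ1: clk:0→1
  Δ2: s7:0→1, s3:1→0, s5:1→0
  Δ3: s2:0→1, s0:1→0
  (3Δ to stable)
t=1 Δ0: s2=1 clk=1 s7=1 s3=0 s4=1 s6=1 s1=1 s5=0 s0=0
  Δ1: clk:1→0
  (1Δ to stable)
t=2 Δ0: s2=1 clk=0 s7=1 s3=0 s4=1 s6=1 s1=1 s5=0 s0=0
  Δ1: clk:0→1
  Δ2: s1:1→0
  (2Δ to stable)
t=3 Δ0: s2=1 clk=1 s7=1 s3=0 s4=1 s6=1 s1=0 s5=0 s0=0
  Δ1: clk:1→0
  (1Δ to stable)
t=4 Δ0: s2=1 clk=0 s7=1 s3=0 s4=1 s6=1 s1=0 s5=0 s0=0
  Δ1: clk:0→1
  Δ2: s7:1→0
  Δ3: s0:0→1
  (3Δ to stable)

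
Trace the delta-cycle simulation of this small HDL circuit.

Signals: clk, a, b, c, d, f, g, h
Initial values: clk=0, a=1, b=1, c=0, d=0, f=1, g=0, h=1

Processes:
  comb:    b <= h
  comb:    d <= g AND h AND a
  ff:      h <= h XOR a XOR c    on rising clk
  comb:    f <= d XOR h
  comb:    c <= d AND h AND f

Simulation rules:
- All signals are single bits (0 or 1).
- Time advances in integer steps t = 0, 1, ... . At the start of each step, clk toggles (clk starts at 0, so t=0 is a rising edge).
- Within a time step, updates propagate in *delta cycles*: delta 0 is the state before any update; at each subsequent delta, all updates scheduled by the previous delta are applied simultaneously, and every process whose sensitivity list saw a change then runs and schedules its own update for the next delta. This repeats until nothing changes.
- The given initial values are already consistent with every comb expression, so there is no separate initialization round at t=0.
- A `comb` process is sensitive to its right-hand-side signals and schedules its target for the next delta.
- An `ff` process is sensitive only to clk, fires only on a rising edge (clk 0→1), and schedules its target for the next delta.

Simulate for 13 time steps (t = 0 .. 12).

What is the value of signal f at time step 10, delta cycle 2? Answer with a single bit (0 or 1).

[bits: h,b,f,g,d,clk,c,a]
t=0: Δ0=11100001 Δ1=11100101 Δ2=01100101 Δ3=00000101 | 3Δ
t=1: Δ0=00000101 Δ1=00000001 | 1Δ
t=2: Δ0=00000001 Δ1=00000101 Δ2=10000101 Δ3=11100101 | 3Δ
t=3: Δ0=11100101 Δ1=11100001 | 1Δ
t=4: Δ0=11100001 Δ1=11100101 Δ2=01100101 Δ3=00000101 | 3Δ
t=5: Δ0=00000101 Δ1=00000001 | 1Δ
t=6: Δ0=00000001 Δ1=00000101 Δ2=10000101 Δ3=11100101 | 3Δ
t=7: Δ0=11100101 Δ1=11100001 | 1Δ
t=8: Δ0=11100001 Δ1=11100101 Δ2=01100101 Δ3=00000101 | 3Δ
t=9: Δ0=00000101 Δ1=00000001 | 1Δ
t=10: Δ0=00000001 Δ1=00000101 Δ2=10000101 Δ3=11100101 | 3Δ
t=11: Δ0=11100101 Δ1=11100001 | 1Δ
t=12: Δ0=11100001 Δ1=11100101 Δ2=01100101 Δ3=00000101 | 3Δ

0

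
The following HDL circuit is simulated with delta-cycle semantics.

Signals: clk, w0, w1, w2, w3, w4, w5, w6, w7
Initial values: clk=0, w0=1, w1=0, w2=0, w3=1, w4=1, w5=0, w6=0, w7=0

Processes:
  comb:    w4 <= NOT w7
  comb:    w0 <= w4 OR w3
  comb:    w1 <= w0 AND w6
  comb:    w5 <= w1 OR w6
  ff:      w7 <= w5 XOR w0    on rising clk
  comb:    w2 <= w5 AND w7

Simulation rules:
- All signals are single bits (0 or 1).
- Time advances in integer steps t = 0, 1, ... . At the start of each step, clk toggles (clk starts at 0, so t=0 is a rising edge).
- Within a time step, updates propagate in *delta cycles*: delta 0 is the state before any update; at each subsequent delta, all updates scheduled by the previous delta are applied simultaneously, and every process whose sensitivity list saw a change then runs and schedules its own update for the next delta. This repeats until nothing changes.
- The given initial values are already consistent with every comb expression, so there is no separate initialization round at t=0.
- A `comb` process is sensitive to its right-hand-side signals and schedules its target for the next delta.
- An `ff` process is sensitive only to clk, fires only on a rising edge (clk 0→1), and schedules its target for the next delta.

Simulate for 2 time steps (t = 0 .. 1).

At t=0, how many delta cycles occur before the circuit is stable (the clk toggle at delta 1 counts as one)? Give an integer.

3

t0.Δ0 w5=0 w2=0 w0=1 w6=0 w4=1 clk=0 w3=1 w1=0 w7=0
t0.Δ1 w5=0 w2=0 w0=1 w6=0 w4=1 clk=1 w3=1 w1=0 w7=0
t0.Δ2 w5=0 w2=0 w0=1 w6=0 w4=1 clk=1 w3=1 w1=0 w7=1
t0.Δ3 w5=0 w2=0 w0=1 w6=0 w4=0 clk=1 w3=1 w1=0 w7=1
t1.Δ0 w5=0 w2=0 w0=1 w6=0 w4=0 clk=1 w3=1 w1=0 w7=1
t1.Δ1 w5=0 w2=0 w0=1 w6=0 w4=0 clk=0 w3=1 w1=0 w7=1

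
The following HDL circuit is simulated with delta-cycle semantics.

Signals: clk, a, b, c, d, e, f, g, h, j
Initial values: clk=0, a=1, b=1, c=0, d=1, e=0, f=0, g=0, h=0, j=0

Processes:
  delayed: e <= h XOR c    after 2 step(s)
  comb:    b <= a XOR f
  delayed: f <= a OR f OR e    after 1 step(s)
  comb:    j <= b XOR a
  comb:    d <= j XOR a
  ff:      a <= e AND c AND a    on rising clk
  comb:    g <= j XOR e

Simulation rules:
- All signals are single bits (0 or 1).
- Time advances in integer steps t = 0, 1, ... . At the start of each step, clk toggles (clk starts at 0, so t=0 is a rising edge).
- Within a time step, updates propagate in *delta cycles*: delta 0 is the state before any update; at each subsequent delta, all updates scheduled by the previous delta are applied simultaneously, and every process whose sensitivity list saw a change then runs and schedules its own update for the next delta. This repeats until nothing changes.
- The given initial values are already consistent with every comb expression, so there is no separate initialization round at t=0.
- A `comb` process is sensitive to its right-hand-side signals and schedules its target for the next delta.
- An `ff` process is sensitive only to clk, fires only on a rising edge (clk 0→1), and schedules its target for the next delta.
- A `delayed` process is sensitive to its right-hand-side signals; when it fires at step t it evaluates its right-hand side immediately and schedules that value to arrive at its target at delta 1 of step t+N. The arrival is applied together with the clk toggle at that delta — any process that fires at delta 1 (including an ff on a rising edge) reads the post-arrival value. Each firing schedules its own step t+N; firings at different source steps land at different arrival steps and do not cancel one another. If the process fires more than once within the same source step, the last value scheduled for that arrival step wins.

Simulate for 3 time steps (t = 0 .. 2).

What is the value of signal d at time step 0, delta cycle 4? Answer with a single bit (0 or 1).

[bits: e,f,clk,a,d,j,c,g,b,h]
t=0: Δ0=0001100010 Δ1=0011100010 Δ2=0010100010 Δ3=0010010000 Δ4=0010100100 Δ5=0010000000 | 5Δ
t=1: Δ0=0010000000 Δ1=0000000000 | 1Δ
t=2: Δ0=0000000000 Δ1=0010000000 | 1Δ

1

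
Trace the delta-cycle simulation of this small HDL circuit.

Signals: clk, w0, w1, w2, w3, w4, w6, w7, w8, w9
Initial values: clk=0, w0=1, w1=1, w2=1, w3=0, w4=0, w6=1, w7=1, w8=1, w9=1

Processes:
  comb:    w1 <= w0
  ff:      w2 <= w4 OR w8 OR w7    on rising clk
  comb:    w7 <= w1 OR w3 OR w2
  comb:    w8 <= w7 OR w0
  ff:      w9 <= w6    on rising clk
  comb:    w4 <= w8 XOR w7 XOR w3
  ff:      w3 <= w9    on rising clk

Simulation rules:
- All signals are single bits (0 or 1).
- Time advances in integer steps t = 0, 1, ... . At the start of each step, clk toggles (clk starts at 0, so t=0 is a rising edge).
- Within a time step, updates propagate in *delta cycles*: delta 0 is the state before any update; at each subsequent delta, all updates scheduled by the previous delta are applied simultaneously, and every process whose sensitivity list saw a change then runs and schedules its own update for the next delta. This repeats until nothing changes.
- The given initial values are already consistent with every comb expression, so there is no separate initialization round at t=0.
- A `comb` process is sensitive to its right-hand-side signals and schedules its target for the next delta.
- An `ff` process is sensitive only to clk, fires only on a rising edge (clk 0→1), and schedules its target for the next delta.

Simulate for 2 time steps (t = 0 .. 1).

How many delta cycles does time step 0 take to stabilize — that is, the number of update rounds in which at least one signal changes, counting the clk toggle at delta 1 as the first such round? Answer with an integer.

t0.Δ0 w9=1 w0=1 w4=0 w6=1 w2=1 clk=0 w3=0 w8=1 w7=1 w1=1
t0.Δ1 w9=1 w0=1 w4=0 w6=1 w2=1 clk=1 w3=0 w8=1 w7=1 w1=1
t0.Δ2 w9=1 w0=1 w4=0 w6=1 w2=1 clk=1 w3=1 w8=1 w7=1 w1=1
t0.Δ3 w9=1 w0=1 w4=1 w6=1 w2=1 clk=1 w3=1 w8=1 w7=1 w1=1
t1.Δ0 w9=1 w0=1 w4=1 w6=1 w2=1 clk=1 w3=1 w8=1 w7=1 w1=1
t1.Δ1 w9=1 w0=1 w4=1 w6=1 w2=1 clk=0 w3=1 w8=1 w7=1 w1=1

3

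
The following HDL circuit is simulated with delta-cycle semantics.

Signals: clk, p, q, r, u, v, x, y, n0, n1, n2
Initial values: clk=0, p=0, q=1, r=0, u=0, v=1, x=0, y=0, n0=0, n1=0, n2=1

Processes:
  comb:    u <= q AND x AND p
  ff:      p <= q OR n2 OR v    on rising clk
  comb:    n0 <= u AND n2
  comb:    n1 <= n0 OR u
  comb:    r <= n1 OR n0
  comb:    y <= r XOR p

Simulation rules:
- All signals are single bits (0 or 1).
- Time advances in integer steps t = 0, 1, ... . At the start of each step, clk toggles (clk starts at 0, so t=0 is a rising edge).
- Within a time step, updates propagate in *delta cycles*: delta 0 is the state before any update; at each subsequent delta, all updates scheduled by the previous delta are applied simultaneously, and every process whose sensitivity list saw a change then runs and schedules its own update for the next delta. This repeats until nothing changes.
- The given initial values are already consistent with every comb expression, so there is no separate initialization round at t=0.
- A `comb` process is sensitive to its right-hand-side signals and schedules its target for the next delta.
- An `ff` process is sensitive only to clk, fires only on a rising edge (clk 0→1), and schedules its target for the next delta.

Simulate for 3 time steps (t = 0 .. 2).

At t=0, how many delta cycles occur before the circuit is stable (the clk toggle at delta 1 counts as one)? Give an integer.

[bits: y,clk,r,u,n2,n0,x,v,p,q,n1]
t=0: Δ0=00001001010 Δ1=01001001010 Δ2=01001001110 Δ3=11001001110 | 3Δ
t=1: Δ0=11001001110 Δ1=10001001110 | 1Δ
t=2: Δ0=10001001110 Δ1=11001001110 | 1Δ

3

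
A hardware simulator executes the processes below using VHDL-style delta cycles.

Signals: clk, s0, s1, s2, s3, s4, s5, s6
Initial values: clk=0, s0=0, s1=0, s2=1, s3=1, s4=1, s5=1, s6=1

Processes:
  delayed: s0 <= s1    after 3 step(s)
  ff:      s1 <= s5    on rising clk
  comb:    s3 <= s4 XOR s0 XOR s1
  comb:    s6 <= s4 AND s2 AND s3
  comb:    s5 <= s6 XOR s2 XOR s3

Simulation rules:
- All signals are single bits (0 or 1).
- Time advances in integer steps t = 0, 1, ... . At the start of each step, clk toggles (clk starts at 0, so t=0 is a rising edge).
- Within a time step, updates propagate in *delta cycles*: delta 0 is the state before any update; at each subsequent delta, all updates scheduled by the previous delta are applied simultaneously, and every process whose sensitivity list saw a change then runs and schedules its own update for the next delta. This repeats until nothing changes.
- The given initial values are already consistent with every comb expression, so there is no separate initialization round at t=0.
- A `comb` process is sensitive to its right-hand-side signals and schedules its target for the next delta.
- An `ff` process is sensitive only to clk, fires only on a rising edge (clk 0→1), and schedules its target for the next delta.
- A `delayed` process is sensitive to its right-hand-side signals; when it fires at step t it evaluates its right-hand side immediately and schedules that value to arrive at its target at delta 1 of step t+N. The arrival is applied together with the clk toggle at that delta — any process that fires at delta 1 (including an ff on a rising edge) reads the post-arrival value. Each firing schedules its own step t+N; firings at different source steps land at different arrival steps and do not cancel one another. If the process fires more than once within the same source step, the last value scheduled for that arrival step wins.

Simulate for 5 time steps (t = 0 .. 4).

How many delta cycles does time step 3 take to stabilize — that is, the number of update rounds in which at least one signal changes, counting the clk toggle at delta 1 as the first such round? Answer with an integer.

4

t0.Δ0 s6=1 s3=1 s2=1 s0=0 s5=1 s4=1 clk=0 s1=0
t0.Δ1 s6=1 s3=1 s2=1 s0=0 s5=1 s4=1 clk=1 s1=0
t0.Δ2 s6=1 s3=1 s2=1 s0=0 s5=1 s4=1 clk=1 s1=1
t0.Δ3 s6=1 s3=0 s2=1 s0=0 s5=1 s4=1 clk=1 s1=1
t0.Δ4 s6=0 s3=0 s2=1 s0=0 s5=0 s4=1 clk=1 s1=1
t0.Δ5 s6=0 s3=0 s2=1 s0=0 s5=1 s4=1 clk=1 s1=1
t1.Δ0 s6=0 s3=0 s2=1 s0=0 s5=1 s4=1 clk=1 s1=1
t1.Δ1 s6=0 s3=0 s2=1 s0=0 s5=1 s4=1 clk=0 s1=1
t2.Δ0 s6=0 s3=0 s2=1 s0=0 s5=1 s4=1 clk=0 s1=1
t2.Δ1 s6=0 s3=0 s2=1 s0=0 s5=1 s4=1 clk=1 s1=1
t3.Δ0 s6=0 s3=0 s2=1 s0=0 s5=1 s4=1 clk=1 s1=1
t3.Δ1 s6=0 s3=0 s2=1 s0=1 s5=1 s4=1 clk=0 s1=1
t3.Δ2 s6=0 s3=1 s2=1 s0=1 s5=1 s4=1 clk=0 s1=1
t3.Δ3 s6=1 s3=1 s2=1 s0=1 s5=0 s4=1 clk=0 s1=1
t3.Δ4 s6=1 s3=1 s2=1 s0=1 s5=1 s4=1 clk=0 s1=1
t4.Δ0 s6=1 s3=1 s2=1 s0=1 s5=1 s4=1 clk=0 s1=1
t4.Δ1 s6=1 s3=1 s2=1 s0=1 s5=1 s4=1 clk=1 s1=1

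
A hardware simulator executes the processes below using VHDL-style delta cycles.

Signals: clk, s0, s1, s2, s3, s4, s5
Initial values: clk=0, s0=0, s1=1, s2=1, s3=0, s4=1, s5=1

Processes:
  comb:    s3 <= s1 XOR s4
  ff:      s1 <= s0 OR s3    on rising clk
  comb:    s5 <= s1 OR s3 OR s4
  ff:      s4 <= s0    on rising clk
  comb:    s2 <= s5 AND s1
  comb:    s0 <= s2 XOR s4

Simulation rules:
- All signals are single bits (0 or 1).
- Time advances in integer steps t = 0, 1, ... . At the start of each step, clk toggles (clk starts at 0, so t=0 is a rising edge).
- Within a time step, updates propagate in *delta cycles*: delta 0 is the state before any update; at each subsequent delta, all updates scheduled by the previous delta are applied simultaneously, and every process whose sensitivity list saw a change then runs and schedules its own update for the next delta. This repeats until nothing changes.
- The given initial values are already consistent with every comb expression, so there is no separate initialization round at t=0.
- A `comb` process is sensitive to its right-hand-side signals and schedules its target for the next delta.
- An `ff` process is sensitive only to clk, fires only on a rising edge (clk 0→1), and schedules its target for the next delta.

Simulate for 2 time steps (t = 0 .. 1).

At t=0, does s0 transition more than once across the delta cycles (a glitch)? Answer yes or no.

t0.Δ0 s3=0 s5=1 s1=1 s2=1 s0=0 s4=1 clk=0
t0.Δ1 s3=0 s5=1 s1=1 s2=1 s0=0 s4=1 clk=1
t0.Δ2 s3=0 s5=1 s1=0 s2=1 s0=0 s4=0 clk=1
t0.Δ3 s3=0 s5=0 s1=0 s2=0 s0=1 s4=0 clk=1
t0.Δ4 s3=0 s5=0 s1=0 s2=0 s0=0 s4=0 clk=1
t1.Δ0 s3=0 s5=0 s1=0 s2=0 s0=0 s4=0 clk=1
t1.Δ1 s3=0 s5=0 s1=0 s2=0 s0=0 s4=0 clk=0

yes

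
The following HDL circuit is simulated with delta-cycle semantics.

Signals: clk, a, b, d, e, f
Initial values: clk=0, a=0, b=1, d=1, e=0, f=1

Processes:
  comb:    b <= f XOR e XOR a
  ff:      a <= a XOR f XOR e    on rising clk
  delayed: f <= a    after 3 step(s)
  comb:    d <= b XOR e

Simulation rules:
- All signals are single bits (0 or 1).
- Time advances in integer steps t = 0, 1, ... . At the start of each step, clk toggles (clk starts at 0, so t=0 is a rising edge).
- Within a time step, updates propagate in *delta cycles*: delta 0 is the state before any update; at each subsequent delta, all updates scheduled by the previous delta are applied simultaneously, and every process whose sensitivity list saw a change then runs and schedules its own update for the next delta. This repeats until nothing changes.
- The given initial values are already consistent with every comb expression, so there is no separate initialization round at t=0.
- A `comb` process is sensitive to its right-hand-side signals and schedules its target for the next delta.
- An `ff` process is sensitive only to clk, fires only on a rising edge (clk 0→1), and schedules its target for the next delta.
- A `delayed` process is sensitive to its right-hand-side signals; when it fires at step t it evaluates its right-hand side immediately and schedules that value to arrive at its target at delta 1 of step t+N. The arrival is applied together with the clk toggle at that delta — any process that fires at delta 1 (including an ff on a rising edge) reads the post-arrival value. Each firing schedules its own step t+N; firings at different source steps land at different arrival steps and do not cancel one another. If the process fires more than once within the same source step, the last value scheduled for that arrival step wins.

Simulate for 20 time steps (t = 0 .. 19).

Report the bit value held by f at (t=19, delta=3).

t=0 Δ0: d=1 b=1 f=1 clk=0 a=0 e=0
  Δ1: clk:0→1
  Δ2: a:0→1
  Δ3: b:1→0
  Δ4: d:1→0
  (4Δ to stable)
t=1 Δ0: d=0 b=0 f=1 clk=1 a=1 e=0
  Δ1: clk:1→0
  (1Δ to stable)
t=2 Δ0: d=0 b=0 f=1 clk=0 a=1 e=0
  Δ1: clk:0→1
  Δ2: a:1→0
  Δ3: b:0→1
  Δ4: d:0→1
  (4Δ to stable)
t=3 Δ0: d=1 b=1 f=1 clk=1 a=0 e=0
  Δ1: clk:1→0
  (1Δ to stable)
t=4 Δ0: d=1 b=1 f=1 clk=0 a=0 e=0
  Δ1: clk:0→1
  Δ2: a:0→1
  Δ3: b:1→0
  Δ4: d:1→0
  (4Δ to stable)
t=5 Δ0: d=0 b=0 f=1 clk=1 a=1 e=0
  Δ1: f:1→0, clk:1→0
  Δ2: b:0→1
  Δ3: d:0→1
  (3Δ to stable)
t=6 Δ0: d=1 b=1 f=0 clk=0 a=1 e=0
  Δ1: clk:0→1
  (1Δ to stable)
t=7 Δ0: d=1 b=1 f=0 clk=1 a=1 e=0
  Δ1: f:0→1, clk:1→0
  Δ2: b:1→0
  Δ3: d:1→0
  (3Δ to stable)
t=8 Δ0: d=0 b=0 f=1 clk=0 a=1 e=0
  Δ1: clk:0→1
  Δ2: a:1→0
  Δ3: b:0→1
  Δ4: d:0→1
  (4Δ to stable)
t=9 Δ0: d=1 b=1 f=1 clk=1 a=0 e=0
  Δ1: clk:1→0
  (1Δ to stable)
t=10 Δ0: d=1 b=1 f=1 clk=0 a=0 e=0
  Δ1: clk:0→1
  Δ2: a:0→1
  Δ3: b:1→0
  Δ4: d:1→0
  (4Δ to stable)
t=11 Δ0: d=0 b=0 f=1 clk=1 a=1 e=0
  Δ1: f:1→0, clk:1→0
  Δ2: b:0→1
  Δ3: d:0→1
  (3Δ to stable)
t=12 Δ0: d=1 b=1 f=0 clk=0 a=1 e=0
  Δ1: clk:0→1
  (1Δ to stable)
t=13 Δ0: d=1 b=1 f=0 clk=1 a=1 e=0
  Δ1: f:0→1, clk:1→0
  Δ2: b:1→0
  Δ3: d:1→0
  (3Δ to stable)
t=14 Δ0: d=0 b=0 f=1 clk=0 a=1 e=0
  Δ1: clk:0→1
  Δ2: a:1→0
  Δ3: b:0→1
  Δ4: d:0→1
  (4Δ to stable)
t=15 Δ0: d=1 b=1 f=1 clk=1 a=0 e=0
  Δ1: clk:1→0
  (1Δ to stable)
t=16 Δ0: d=1 b=1 f=1 clk=0 a=0 e=0
  Δ1: clk:0→1
  Δ2: a:0→1
  Δ3: b:1→0
  Δ4: d:1→0
  (4Δ to stable)
t=17 Δ0: d=0 b=0 f=1 clk=1 a=1 e=0
  Δ1: f:1→0, clk:1→0
  Δ2: b:0→1
  Δ3: d:0→1
  (3Δ to stable)
t=18 Δ0: d=1 b=1 f=0 clk=0 a=1 e=0
  Δ1: clk:0→1
  (1Δ to stable)
t=19 Δ0: d=1 b=1 f=0 clk=1 a=1 e=0
  Δ1: f:0→1, clk:1→0
  Δ2: b:1→0
  Δ3: d:1→0
  (3Δ to stable)

1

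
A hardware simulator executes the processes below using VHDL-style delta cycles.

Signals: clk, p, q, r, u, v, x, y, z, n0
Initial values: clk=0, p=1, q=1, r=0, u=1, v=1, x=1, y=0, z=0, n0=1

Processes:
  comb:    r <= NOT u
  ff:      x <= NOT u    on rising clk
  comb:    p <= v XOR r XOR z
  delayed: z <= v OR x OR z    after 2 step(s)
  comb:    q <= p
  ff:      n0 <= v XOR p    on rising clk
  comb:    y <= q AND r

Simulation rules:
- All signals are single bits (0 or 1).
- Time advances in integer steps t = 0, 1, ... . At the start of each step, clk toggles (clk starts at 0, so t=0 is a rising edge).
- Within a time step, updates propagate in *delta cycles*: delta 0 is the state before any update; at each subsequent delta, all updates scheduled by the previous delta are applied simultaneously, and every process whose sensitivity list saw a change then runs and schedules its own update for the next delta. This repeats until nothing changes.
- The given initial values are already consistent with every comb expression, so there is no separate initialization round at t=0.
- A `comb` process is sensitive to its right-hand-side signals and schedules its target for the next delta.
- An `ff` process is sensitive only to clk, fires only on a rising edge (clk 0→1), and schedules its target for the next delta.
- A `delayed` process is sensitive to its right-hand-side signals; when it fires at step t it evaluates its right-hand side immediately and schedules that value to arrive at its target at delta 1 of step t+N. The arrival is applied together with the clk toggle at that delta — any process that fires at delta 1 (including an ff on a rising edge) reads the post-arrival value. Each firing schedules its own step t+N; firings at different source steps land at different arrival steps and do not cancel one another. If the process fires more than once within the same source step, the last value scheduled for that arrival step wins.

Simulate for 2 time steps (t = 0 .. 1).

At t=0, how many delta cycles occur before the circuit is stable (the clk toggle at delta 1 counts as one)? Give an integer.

2

[bits: q,v,p,x,u,r,y,clk,n0,z]
t=0: Δ0=1111100010 Δ1=1111100110 Δ2=1110100100 | 2Δ
t=1: Δ0=1110100100 Δ1=1110100000 | 1Δ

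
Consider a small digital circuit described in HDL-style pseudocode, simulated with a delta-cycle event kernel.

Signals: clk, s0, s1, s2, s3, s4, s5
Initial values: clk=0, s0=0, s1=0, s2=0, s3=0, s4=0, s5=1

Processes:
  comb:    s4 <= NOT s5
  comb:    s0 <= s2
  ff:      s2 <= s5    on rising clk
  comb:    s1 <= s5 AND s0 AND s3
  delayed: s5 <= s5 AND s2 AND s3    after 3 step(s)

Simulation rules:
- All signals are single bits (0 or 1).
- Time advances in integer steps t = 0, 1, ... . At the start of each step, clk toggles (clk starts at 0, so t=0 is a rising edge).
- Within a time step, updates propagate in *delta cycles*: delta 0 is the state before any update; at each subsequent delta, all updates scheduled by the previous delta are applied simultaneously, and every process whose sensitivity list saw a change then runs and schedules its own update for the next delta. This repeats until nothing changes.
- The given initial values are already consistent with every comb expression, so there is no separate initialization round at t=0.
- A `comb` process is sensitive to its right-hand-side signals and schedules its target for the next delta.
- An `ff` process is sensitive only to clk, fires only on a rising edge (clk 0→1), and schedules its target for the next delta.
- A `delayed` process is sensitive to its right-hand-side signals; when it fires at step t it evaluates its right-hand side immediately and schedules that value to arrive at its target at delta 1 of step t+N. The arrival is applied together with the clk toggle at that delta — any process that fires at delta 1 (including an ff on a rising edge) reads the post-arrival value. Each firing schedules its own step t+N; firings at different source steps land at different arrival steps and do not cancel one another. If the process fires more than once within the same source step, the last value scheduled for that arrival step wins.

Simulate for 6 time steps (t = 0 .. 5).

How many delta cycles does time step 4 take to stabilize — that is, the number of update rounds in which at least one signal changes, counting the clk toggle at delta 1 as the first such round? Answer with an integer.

t0.Δ0 s4=0 s1=0 s5=1 s0=0 clk=0 s3=0 s2=0
t0.Δ1 s4=0 s1=0 s5=1 s0=0 clk=1 s3=0 s2=0
t0.Δ2 s4=0 s1=0 s5=1 s0=0 clk=1 s3=0 s2=1
t0.Δ3 s4=0 s1=0 s5=1 s0=1 clk=1 s3=0 s2=1
t1.Δ0 s4=0 s1=0 s5=1 s0=1 clk=1 s3=0 s2=1
t1.Δ1 s4=0 s1=0 s5=1 s0=1 clk=0 s3=0 s2=1
t2.Δ0 s4=0 s1=0 s5=1 s0=1 clk=0 s3=0 s2=1
t2.Δ1 s4=0 s1=0 s5=1 s0=1 clk=1 s3=0 s2=1
t3.Δ0 s4=0 s1=0 s5=1 s0=1 clk=1 s3=0 s2=1
t3.Δ1 s4=0 s1=0 s5=0 s0=1 clk=0 s3=0 s2=1
t3.Δ2 s4=1 s1=0 s5=0 s0=1 clk=0 s3=0 s2=1
t4.Δ0 s4=1 s1=0 s5=0 s0=1 clk=0 s3=0 s2=1
t4.Δ1 s4=1 s1=0 s5=0 s0=1 clk=1 s3=0 s2=1
t4.Δ2 s4=1 s1=0 s5=0 s0=1 clk=1 s3=0 s2=0
t4.Δ3 s4=1 s1=0 s5=0 s0=0 clk=1 s3=0 s2=0
t5.Δ0 s4=1 s1=0 s5=0 s0=0 clk=1 s3=0 s2=0
t5.Δ1 s4=1 s1=0 s5=0 s0=0 clk=0 s3=0 s2=0

3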